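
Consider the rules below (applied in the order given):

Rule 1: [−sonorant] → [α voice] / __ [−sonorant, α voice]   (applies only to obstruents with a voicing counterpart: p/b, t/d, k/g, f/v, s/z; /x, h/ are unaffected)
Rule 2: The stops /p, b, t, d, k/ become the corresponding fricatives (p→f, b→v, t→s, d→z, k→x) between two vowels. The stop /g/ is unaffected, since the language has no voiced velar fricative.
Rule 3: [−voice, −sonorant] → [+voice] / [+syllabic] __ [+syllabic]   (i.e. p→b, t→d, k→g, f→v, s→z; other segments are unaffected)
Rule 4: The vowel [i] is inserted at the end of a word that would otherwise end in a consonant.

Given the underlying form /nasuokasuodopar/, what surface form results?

nazuoxazuozovari

Rule 1 (regressive voicing assimilation): no segment meets the environment; /nasuokasuodopar/ is unchanged.
Rule 2 (intervocalic spirantization): /k/ is a stop between vowels /o/ and /a/, so it spirantizes to the fricative [x]. /d/ is a stop between vowels /o/ and /o/, so it spirantizes to the fricative [z]. /p/ is a stop between vowels /o/ and /a/, so it spirantizes to the fricative [f]. /nasuokasuodopar/ → nasuoxasuozofar.
Rule 3 (intervocalic voicing): /s/ is a voiceless obstruent between vowels /a/ and /u/, so it voices to [z]. /s/ is a voiceless obstruent between vowels /a/ and /u/, so it voices to [z]. /f/ is a voiceless obstruent between vowels /o/ and /a/, so it voices to [v]. /nasuoxasuozofar/ → nazuoxazuozovar.
Rule 4 (final i-epenthesis): the form ends in the consonant /r/, so [i] is inserted word-finally. /nazuoxazuozovar/ → nazuoxazuozovari.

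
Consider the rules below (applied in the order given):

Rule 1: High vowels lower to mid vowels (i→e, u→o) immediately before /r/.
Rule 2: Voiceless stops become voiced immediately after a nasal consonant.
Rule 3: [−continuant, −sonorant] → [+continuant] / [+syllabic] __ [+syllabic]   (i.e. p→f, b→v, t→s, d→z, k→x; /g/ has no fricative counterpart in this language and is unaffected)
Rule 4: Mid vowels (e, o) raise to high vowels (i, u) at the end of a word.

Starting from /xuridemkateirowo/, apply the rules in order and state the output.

xorizemgaseerowu

Rule 1 (pre-rhotic lowering): /u/ is a high vowel immediately before /r/, so it lowers to [o]. /i/ is a high vowel immediately before /r/, so it lowers to [e]. /xuridemkateirowo/ → xoridemkateerowo.
Rule 2 (post-nasal voicing): /k/ is a voiceless stop immediately after the nasal /m/, so it voices to [g]. /xoridemkateerowo/ → xoridemgateerowo.
Rule 3 (intervocalic spirantization): /d/ is a stop between vowels /i/ and /e/, so it spirantizes to the fricative [z]. /t/ is a stop between vowels /a/ and /e/, so it spirantizes to the fricative [s]. /xoridemgateerowo/ → xorizemgaseerowo.
Rule 4 (final vowel raising): /o/ is a mid vowel in word-final position, so it raises to [u]. /xorizemgaseerowo/ → xorizemgaseerowu.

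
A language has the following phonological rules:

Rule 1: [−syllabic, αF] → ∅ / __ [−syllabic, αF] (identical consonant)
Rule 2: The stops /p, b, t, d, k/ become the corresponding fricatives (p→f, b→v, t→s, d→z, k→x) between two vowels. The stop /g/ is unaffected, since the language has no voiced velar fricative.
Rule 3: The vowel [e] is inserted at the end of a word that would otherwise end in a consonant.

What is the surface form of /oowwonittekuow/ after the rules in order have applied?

oowonisexuowe

Rule 1 (degemination): /ww/ is a geminate; the first /w/ deletes. /tt/ is a geminate; the first /t/ deletes. /oowwonittekuow/ → oowonitekuow.
Rule 2 (intervocalic spirantization): /t/ is a stop between vowels /i/ and /e/, so it spirantizes to the fricative [s]. /k/ is a stop between vowels /e/ and /u/, so it spirantizes to the fricative [x]. /oowonitekuow/ → oowonisexuow.
Rule 3 (final e-epenthesis): the form ends in the consonant /w/, so [e] is inserted word-finally. /oowonisexuow/ → oowonisexuowe.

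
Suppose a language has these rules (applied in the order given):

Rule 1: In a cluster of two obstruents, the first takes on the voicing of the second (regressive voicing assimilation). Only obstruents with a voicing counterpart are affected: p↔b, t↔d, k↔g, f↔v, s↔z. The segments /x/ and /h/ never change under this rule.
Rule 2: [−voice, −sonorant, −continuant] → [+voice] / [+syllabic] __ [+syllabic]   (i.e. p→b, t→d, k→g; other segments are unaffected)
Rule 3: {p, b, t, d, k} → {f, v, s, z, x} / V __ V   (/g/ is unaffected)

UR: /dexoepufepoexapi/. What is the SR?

dexoevufevoexavi

Rule 1 (regressive voicing assimilation): no segment meets the environment; /dexoepufepoexapi/ is unchanged.
Rule 2 (intervocalic voicing): /p/ is a voiceless stop between vowels /e/ and /u/, so it voices to [b]. /p/ is a voiceless stop between vowels /e/ and /o/, so it voices to [b]. /p/ is a voiceless stop between vowels /a/ and /i/, so it voices to [b]. /dexoepufepoexapi/ → dexoebufeboexabi.
Rule 3 (intervocalic spirantization): /b/ is a stop between vowels /e/ and /u/, so it spirantizes to the fricative [v]. /b/ is a stop between vowels /e/ and /o/, so it spirantizes to the fricative [v]. /b/ is a stop between vowels /a/ and /i/, so it spirantizes to the fricative [v]. /dexoebufeboexabi/ → dexoevufevoexavi.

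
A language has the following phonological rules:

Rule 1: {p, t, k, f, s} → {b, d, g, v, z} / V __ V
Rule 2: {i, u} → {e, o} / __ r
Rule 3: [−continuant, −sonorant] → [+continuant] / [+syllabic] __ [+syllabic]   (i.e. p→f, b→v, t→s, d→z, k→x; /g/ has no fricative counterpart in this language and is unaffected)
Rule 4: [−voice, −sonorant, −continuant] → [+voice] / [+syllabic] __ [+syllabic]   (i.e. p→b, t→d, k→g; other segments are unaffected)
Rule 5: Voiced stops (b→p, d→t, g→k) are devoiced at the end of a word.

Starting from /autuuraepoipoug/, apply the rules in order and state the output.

auzuoraevoivouk

Rule 1 (intervocalic voicing): /t/ is a voiceless obstruent between vowels /u/ and /u/, so it voices to [d]. /p/ is a voiceless obstruent between vowels /e/ and /o/, so it voices to [b]. /p/ is a voiceless obstruent between vowels /i/ and /o/, so it voices to [b]. /autuuraepoipoug/ → auduuraeboiboug.
Rule 2 (pre-rhotic lowering): /u/ is a high vowel immediately before /r/, so it lowers to [o]. /auduuraeboiboug/ → auduoraeboiboug.
Rule 3 (intervocalic spirantization): /d/ is a stop between vowels /u/ and /u/, so it spirantizes to the fricative [z]. /b/ is a stop between vowels /e/ and /o/, so it spirantizes to the fricative [v]. /b/ is a stop between vowels /i/ and /o/, so it spirantizes to the fricative [v]. /auduoraeboiboug/ → auzuoraevoivoug.
Rule 4 (intervocalic voicing): no segment meets the environment; /auzuoraevoivoug/ is unchanged.
Rule 5 (final devoicing): /g/ is a voiced stop in word-final position, so it devoices to [k]. /auzuoraevoivoug/ → auzuoraevoivouk.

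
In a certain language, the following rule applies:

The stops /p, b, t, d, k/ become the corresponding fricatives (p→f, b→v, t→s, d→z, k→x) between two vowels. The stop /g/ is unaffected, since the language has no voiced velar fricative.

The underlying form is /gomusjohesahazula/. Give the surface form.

gomusjohesahazula

No segment of /gomusjohesahazula/ meets the structural description of the rule, so the form surfaces unchanged.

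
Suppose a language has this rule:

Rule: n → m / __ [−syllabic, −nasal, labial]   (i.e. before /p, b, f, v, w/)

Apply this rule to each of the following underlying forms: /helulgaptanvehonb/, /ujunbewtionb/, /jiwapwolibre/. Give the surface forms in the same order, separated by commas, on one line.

helulgaptamvehomb, ujumbewtiomb, jiwapwolibre

/helulgaptanvehonb/: /n/ precedes the labial consonant /v/, so it assimilates in place to [m]. /n/ precedes the labial consonant /b/, so it assimilates in place to [m]. → [helulgaptamvehomb].
/ujunbewtionb/: /n/ precedes the labial consonant /b/, so it assimilates in place to [m]. /n/ precedes the labial consonant /b/, so it assimilates in place to [m]. → [ujumbewtiomb].
/jiwapwolibre/: the rule's environment is not met; surfaces unchanged as [jiwapwolibre].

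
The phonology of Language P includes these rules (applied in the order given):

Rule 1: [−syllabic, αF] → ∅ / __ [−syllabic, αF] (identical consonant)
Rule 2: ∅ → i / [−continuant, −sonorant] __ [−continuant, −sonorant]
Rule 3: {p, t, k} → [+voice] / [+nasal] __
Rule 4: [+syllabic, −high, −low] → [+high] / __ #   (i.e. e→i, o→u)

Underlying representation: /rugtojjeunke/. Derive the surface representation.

rugitojeungi

Rule 1 (degemination): /jj/ is a geminate; the first /j/ deletes. /rugtojjeunke/ → rugtojeunke.
Rule 2 (stop-cluster i-epenthesis): /g/ and /t/ form a stop–stop cluster, so [i] is inserted between them. /rugtojeunke/ → rugitojeunke.
Rule 3 (post-nasal voicing): /k/ is a voiceless stop immediately after the nasal /n/, so it voices to [g]. /rugitojeunke/ → rugitojeunge.
Rule 4 (final vowel raising): /e/ is a mid vowel in word-final position, so it raises to [i]. /rugitojeunge/ → rugitojeungi.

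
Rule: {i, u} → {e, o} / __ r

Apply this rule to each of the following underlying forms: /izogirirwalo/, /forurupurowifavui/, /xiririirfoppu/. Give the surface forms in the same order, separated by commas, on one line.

izogererwalo, fororuporowifavui, xererierfoppu

/izogirirwalo/: /i/ is a high vowel immediately before /r/, so it lowers to [e]. /i/ is a high vowel immediately before /r/, so it lowers to [e]. → [izogererwalo].
/forurupurowifavui/: /u/ is a high vowel immediately before /r/, so it lowers to [o]. /u/ is a high vowel immediately before /r/, so it lowers to [o]. → [fororuporowifavui].
/xiririirfoppu/: /i/ is a high vowel immediately before /r/, so it lowers to [e]. /i/ is a high vowel immediately before /r/, so it lowers to [e]. /i/ is a high vowel immediately before /r/, so it lowers to [e]. → [xererierfoppu].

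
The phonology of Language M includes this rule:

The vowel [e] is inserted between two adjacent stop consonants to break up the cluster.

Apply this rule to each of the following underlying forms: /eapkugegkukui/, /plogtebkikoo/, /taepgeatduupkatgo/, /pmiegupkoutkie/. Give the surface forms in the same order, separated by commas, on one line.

eapekugegekukui, plogetebekikoo, taepegeateduupekatego, pmiegupekoutekie

/eapkugegkukui/: /p/ and /k/ form a stop–stop cluster, so [e] is inserted between them. /g/ and /k/ form a stop–stop cluster, so [e] is inserted between them. → [eapekugegekukui].
/plogtebkikoo/: /g/ and /t/ form a stop–stop cluster, so [e] is inserted between them. /b/ and /k/ form a stop–stop cluster, so [e] is inserted between them. → [plogetebekikoo].
/taepgeatduupkatgo/: /p/ and /g/ form a stop–stop cluster, so [e] is inserted between them. /t/ and /d/ form a stop–stop cluster, so [e] is inserted between them. /p/ and /k/ form a stop–stop cluster, so [e] is inserted between them. /t/ and /g/ form a stop–stop cluster, so [e] is inserted between them. → [taepegeateduupekatego].
/pmiegupkoutkie/: /p/ and /k/ form a stop–stop cluster, so [e] is inserted between them. /t/ and /k/ form a stop–stop cluster, so [e] is inserted between them. → [pmiegupekoutekie].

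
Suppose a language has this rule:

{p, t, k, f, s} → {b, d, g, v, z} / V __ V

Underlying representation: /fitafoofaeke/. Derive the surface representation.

/t/ is a voiceless obstruent between vowels /i/ and /a/, so it voices to [d].
/f/ is a voiceless obstruent between vowels /a/ and /o/, so it voices to [v].
/f/ is a voiceless obstruent between vowels /o/ and /a/, so it voices to [v].
/k/ is a voiceless obstruent between vowels /e/ and /e/, so it voices to [g].
The other instance of /f/ does not occur in the required environment and remains unchanged.
Surface form: [fidavoovaege].

fidavoovaege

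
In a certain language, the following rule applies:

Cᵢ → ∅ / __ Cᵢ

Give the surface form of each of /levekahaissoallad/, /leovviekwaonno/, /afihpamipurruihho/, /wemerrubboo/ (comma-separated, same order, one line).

levekahaisoalad, leoviekwaono, afihpamipuruiho, wemeruboo

/levekahaissoallad/: /ss/ is a geminate; the first /s/ deletes. /ll/ is a geminate; the first /l/ deletes. → [levekahaisoalad].
/leovviekwaonno/: /vv/ is a geminate; the first /v/ deletes. /nn/ is a geminate; the first /n/ deletes. → [leoviekwaono].
/afihpamipurruihho/: /rr/ is a geminate; the first /r/ deletes. /hh/ is a geminate; the first /h/ deletes. → [afihpamipuruiho].
/wemerrubboo/: /rr/ is a geminate; the first /r/ deletes. /bb/ is a geminate; the first /b/ deletes. → [wemeruboo].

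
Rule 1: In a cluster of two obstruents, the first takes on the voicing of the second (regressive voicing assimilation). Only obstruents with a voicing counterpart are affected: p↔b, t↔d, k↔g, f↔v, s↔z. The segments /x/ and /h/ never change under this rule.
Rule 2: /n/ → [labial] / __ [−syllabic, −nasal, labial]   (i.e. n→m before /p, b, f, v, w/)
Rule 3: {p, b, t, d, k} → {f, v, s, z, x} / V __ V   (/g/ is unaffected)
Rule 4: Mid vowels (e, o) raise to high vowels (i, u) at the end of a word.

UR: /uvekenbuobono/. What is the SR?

Rule 1 (regressive voicing assimilation): no segment meets the environment; /uvekenbuobono/ is unchanged.
Rule 2 (nasal place assimilation): /n/ precedes the labial consonant /b/, so it assimilates in place to [m]. /uvekenbuobono/ → uvekembuobono.
Rule 3 (intervocalic spirantization): /k/ is a stop between vowels /e/ and /e/, so it spirantizes to the fricative [x]. /b/ is a stop between vowels /o/ and /o/, so it spirantizes to the fricative [v]. /uvekembuobono/ → uvexembuovono.
Rule 4 (final vowel raising): /o/ is a mid vowel in word-final position, so it raises to [u]. /uvexembuovono/ → uvexembuovonu.

uvexembuovonu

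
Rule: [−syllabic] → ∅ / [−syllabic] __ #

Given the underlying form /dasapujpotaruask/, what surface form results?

dasapujpotaruas

/k/ is the second consonant of a word-final cluster /sk/, so it deletes.
The other instances of /d/, /s/, /p/, /j/, /t/, /r/ do not occur in the required environment and remain unchanged.
Surface form: [dasapujpotaruas].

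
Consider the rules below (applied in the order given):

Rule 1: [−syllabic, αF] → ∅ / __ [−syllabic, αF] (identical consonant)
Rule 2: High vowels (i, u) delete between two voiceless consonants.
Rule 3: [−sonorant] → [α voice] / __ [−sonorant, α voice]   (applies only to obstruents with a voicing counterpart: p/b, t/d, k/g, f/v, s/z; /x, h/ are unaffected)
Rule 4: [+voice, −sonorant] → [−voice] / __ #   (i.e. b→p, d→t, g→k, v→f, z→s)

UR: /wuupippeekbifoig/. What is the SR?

wuuppeegbifoik

Rule 1 (degemination): /pp/ is a geminate; the first /p/ deletes. /wuupippeekbifoig/ → wuupipeekbifoig.
Rule 2 (high vowel syncope): /i/ is a high vowel flanked by voiceless consonants /p/ and /p/, so it deletes. /wuupipeekbifoig/ → wuuppeekbifoig.
Rule 3 (regressive voicing assimilation): /k/ precedes the voiced obstruent /b/, so it voices to [g] by assimilation. /wuuppeekbifoig/ → wuuppeegbifoig.
Rule 4 (final devoicing): /g/ is a voiced obstruent in word-final position, so it devoices to [k]. /wuuppeegbifoig/ → wuuppeegbifoik.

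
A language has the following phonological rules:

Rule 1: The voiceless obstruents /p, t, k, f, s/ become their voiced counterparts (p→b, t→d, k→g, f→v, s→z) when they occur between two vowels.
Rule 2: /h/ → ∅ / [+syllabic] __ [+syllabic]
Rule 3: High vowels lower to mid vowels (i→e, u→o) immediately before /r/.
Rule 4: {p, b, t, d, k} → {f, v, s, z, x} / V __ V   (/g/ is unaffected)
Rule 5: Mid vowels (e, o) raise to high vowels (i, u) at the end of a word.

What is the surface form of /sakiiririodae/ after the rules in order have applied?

Rule 1 (intervocalic voicing): /k/ is a voiceless obstruent between vowels /a/ and /i/, so it voices to [g]. /sakiiririodae/ → sagiiririodae.
Rule 2 (intervocalic h-deletion): no segment meets the environment; /sagiiririodae/ is unchanged.
Rule 3 (pre-rhotic lowering): /i/ is a high vowel immediately before /r/, so it lowers to [e]. /i/ is a high vowel immediately before /r/, so it lowers to [e]. /sagiiririodae/ → sagiereriodae.
Rule 4 (intervocalic spirantization): /d/ is a stop between vowels /o/ and /a/, so it spirantizes to the fricative [z]. /sagiereriodae/ → sagiereriozae.
Rule 5 (final vowel raising): /e/ is a mid vowel in word-final position, so it raises to [i]. /sagiereriozae/ → sagiereriozai.

sagiereriozai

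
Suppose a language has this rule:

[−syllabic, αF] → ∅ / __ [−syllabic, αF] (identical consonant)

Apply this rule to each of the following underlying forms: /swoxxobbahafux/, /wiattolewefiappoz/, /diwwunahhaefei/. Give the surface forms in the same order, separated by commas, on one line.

swoxobahafux, wiatolewefiapoz, diwunahaefei

/swoxxobbahafux/: /xx/ is a geminate; the first /x/ deletes. /bb/ is a geminate; the first /b/ deletes. → [swoxobahafux].
/wiattolewefiappoz/: /tt/ is a geminate; the first /t/ deletes. /pp/ is a geminate; the first /p/ deletes. → [wiatolewefiapoz].
/diwwunahhaefei/: /ww/ is a geminate; the first /w/ deletes. /hh/ is a geminate; the first /h/ deletes. → [diwunahaefei].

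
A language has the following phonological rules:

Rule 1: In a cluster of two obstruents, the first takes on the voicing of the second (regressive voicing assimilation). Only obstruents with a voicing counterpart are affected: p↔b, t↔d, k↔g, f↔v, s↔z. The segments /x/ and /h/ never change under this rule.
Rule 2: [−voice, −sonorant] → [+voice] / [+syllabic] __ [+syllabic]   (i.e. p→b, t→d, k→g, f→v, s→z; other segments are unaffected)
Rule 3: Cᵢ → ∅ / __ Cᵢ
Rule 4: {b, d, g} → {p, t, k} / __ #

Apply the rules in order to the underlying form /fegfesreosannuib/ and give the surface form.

Rule 1 (regressive voicing assimilation): /g/ precedes the voiceless obstruent /f/, so it devoices to [k] by assimilation. /fegfesreosannuib/ → fekfesreosannuib.
Rule 2 (intervocalic voicing): /s/ is a voiceless obstruent between vowels /o/ and /a/, so it voices to [z]. /fekfesreosannuib/ → fekfesreozannuib.
Rule 3 (degemination): /nn/ is a geminate; the first /n/ deletes. /fekfesreozannuib/ → fekfesreozanuib.
Rule 4 (final devoicing): /b/ is a voiced stop in word-final position, so it devoices to [p]. /fekfesreozanuib/ → fekfesreozanuip.

fekfesreozanuip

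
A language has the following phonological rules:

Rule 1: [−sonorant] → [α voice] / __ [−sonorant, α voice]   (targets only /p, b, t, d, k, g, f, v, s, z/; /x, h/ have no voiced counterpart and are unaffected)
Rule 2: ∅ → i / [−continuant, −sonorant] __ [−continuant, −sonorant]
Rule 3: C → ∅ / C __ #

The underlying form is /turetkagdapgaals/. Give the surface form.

Rule 1 (regressive voicing assimilation): /p/ precedes the voiced obstruent /g/, so it voices to [b] by assimilation. /turetkagdapgaals/ → turetkagdabgaals.
Rule 2 (stop-cluster i-epenthesis): /t/ and /k/ form a stop–stop cluster, so [i] is inserted between them. /g/ and /d/ form a stop–stop cluster, so [i] is inserted between them. /b/ and /g/ form a stop–stop cluster, so [i] is inserted between them. /turetkagdabgaals/ → turetikagidabigaals.
Rule 3 (final cluster simplification): /s/ is the second consonant of a word-final cluster /ls/, so it deletes. /turetikagidabigaals/ → turetikagidabigaal.

turetikagidabigaal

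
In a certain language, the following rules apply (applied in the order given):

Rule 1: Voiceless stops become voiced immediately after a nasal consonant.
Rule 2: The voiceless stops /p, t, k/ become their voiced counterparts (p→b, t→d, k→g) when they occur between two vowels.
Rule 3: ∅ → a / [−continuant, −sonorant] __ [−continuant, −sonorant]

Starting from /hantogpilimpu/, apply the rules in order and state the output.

handogapilimbu

Rule 1 (post-nasal voicing): /t/ is a voiceless stop immediately after the nasal /n/, so it voices to [d]. /p/ is a voiceless stop immediately after the nasal /m/, so it voices to [b]. /hantogpilimpu/ → handogpilimbu.
Rule 2 (intervocalic voicing): no segment meets the environment; /handogpilimbu/ is unchanged.
Rule 3 (stop-cluster a-epenthesis): /g/ and /p/ form a stop–stop cluster, so [a] is inserted between them. /handogpilimbu/ → handogapilimbu.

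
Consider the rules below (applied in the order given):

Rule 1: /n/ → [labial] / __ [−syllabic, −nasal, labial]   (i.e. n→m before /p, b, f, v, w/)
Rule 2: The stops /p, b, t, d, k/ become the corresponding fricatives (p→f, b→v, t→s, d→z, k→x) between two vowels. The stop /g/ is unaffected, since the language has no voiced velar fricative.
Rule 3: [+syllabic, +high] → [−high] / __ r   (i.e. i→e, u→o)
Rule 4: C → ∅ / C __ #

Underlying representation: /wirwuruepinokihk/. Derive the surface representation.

Rule 1 (nasal place assimilation): no segment meets the environment; /wirwuruepinokihk/ is unchanged.
Rule 2 (intervocalic spirantization): /p/ is a stop between vowels /e/ and /i/, so it spirantizes to the fricative [f]. /k/ is a stop between vowels /o/ and /i/, so it spirantizes to the fricative [x]. /wirwuruepinokihk/ → wirwuruefinoxihk.
Rule 3 (pre-rhotic lowering): /i/ is a high vowel immediately before /r/, so it lowers to [e]. /u/ is a high vowel immediately before /r/, so it lowers to [o]. /wirwuruefinoxihk/ → werworuefinoxihk.
Rule 4 (final cluster simplification): /k/ is the second consonant of a word-final cluster /hk/, so it deletes. /werworuefinoxihk/ → werworuefinoxih.

werworuefinoxih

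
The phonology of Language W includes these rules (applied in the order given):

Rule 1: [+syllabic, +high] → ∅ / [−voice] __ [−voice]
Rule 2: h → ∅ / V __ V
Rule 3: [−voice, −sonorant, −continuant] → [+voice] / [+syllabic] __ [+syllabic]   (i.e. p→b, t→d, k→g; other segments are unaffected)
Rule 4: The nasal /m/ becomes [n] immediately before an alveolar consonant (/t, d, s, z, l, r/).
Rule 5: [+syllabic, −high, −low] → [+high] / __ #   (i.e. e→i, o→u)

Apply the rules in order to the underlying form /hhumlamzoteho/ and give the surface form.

hhunlanzodeu

Rule 1 (high vowel syncope): no segment meets the environment; /hhumlamzoteho/ is unchanged.
Rule 2 (intervocalic h-deletion): /h/ occurs between vowels /e/ and /o/, so it deletes. /hhumlamzoteho/ → hhumlamzoteo.
Rule 3 (intervocalic voicing): /t/ is a voiceless stop between vowels /o/ and /e/, so it voices to [d]. /hhumlamzoteo/ → hhumlamzodeo.
Rule 4 (nasal place assimilation): /m/ precedes the alveolar consonant /l/, so it assimilates in place to [n]. /m/ precedes the alveolar consonant /z/, so it assimilates in place to [n]. /hhumlamzodeo/ → hhunlanzodeo.
Rule 5 (final vowel raising): /o/ is a mid vowel in word-final position, so it raises to [u]. /hhunlanzodeo/ → hhunlanzodeu.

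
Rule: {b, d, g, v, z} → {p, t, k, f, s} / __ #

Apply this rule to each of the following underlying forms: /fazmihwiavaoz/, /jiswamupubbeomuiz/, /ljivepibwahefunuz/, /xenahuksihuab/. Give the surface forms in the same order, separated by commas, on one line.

fazmihwiavaos, jiswamupubbeomuis, ljivepibwahefunus, xenahuksihuap

/fazmihwiavaoz/: /z/ is a voiced obstruent in word-final position, so it devoices to [s]. → [fazmihwiavaos].
/jiswamupubbeomuiz/: /z/ is a voiced obstruent in word-final position, so it devoices to [s]. → [jiswamupubbeomuis].
/ljivepibwahefunuz/: /z/ is a voiced obstruent in word-final position, so it devoices to [s]. → [ljivepibwahefunus].
/xenahuksihuab/: /b/ is a voiced obstruent in word-final position, so it devoices to [p]. → [xenahuksihuap].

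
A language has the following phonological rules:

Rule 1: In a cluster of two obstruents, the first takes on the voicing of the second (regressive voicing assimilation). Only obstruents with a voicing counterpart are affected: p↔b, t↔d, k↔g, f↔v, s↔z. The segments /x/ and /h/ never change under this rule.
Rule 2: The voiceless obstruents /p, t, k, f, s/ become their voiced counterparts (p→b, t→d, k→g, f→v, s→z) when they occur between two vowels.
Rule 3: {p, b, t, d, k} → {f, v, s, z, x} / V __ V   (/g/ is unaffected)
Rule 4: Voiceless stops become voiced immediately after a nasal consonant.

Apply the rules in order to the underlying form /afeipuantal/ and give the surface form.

aveivuandal

Rule 1 (regressive voicing assimilation): no segment meets the environment; /afeipuantal/ is unchanged.
Rule 2 (intervocalic voicing): /f/ is a voiceless obstruent between vowels /a/ and /e/, so it voices to [v]. /p/ is a voiceless obstruent between vowels /i/ and /u/, so it voices to [b]. /afeipuantal/ → aveibuantal.
Rule 3 (intervocalic spirantization): /b/ is a stop between vowels /i/ and /u/, so it spirantizes to the fricative [v]. /aveibuantal/ → aveivuantal.
Rule 4 (post-nasal voicing): /t/ is a voiceless stop immediately after the nasal /n/, so it voices to [d]. /aveivuantal/ → aveivuandal.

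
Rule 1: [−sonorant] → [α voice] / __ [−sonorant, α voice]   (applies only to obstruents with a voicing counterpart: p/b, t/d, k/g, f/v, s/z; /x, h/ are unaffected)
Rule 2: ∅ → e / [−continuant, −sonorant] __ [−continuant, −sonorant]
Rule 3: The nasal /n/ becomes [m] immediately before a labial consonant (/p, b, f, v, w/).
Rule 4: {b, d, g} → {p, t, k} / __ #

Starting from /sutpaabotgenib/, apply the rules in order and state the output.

sutepaabodegenip

Rule 1 (regressive voicing assimilation): /t/ precedes the voiced obstruent /g/, so it voices to [d] by assimilation. /sutpaabotgenib/ → sutpaabodgenib.
Rule 2 (stop-cluster e-epenthesis): /t/ and /p/ form a stop–stop cluster, so [e] is inserted between them. /d/ and /g/ form a stop–stop cluster, so [e] is inserted between them. /sutpaabodgenib/ → sutepaabodegenib.
Rule 3 (nasal place assimilation): no segment meets the environment; /sutepaabodegenib/ is unchanged.
Rule 4 (final devoicing): /b/ is a voiced stop in word-final position, so it devoices to [p]. /sutepaabodegenib/ → sutepaabodegenip.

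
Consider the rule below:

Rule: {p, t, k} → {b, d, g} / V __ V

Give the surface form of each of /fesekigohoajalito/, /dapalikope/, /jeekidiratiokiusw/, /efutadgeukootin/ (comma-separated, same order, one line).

/fesekigohoajalito/: /k/ is a voiceless stop between vowels /e/ and /i/, so it voices to [g]. /t/ is a voiceless stop between vowels /i/ and /o/, so it voices to [d]. → [fesegigohoajalido].
/dapalikope/: /p/ is a voiceless stop between vowels /a/ and /a/, so it voices to [b]. /k/ is a voiceless stop between vowels /i/ and /o/, so it voices to [g]. /p/ is a voiceless stop between vowels /o/ and /e/, so it voices to [b]. → [dabaligobe].
/jeekidiratiokiusw/: /k/ is a voiceless stop between vowels /e/ and /i/, so it voices to [g]. /t/ is a voiceless stop between vowels /a/ and /i/, so it voices to [d]. /k/ is a voiceless stop between vowels /o/ and /i/, so it voices to [g]. → [jeegidiradiogiusw].
/efutadgeukootin/: /t/ is a voiceless stop between vowels /u/ and /a/, so it voices to [d]. /k/ is a voiceless stop between vowels /u/ and /o/, so it voices to [g]. /t/ is a voiceless stop between vowels /o/ and /i/, so it voices to [d]. → [efudadgeugoodin].

fesegigohoajalido, dabaligobe, jeegidiradiogiusw, efudadgeugoodin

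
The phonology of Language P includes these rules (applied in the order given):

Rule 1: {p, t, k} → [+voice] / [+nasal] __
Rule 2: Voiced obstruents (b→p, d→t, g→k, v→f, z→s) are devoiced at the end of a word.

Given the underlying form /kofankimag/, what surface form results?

Rule 1 (post-nasal voicing): /k/ is a voiceless stop immediately after the nasal /n/, so it voices to [g]. /kofankimag/ → kofangimag.
Rule 2 (final devoicing): /g/ is a voiced obstruent in word-final position, so it devoices to [k]. /kofangimag/ → kofangimak.

kofangimak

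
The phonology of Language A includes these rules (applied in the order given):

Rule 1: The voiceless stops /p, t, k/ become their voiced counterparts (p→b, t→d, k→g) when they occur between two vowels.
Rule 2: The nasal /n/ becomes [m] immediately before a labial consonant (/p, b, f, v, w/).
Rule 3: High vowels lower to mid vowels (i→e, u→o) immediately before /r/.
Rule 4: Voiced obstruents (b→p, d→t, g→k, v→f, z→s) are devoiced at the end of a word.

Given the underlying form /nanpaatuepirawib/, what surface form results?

nampaadueberawip

Rule 1 (intervocalic voicing): /t/ is a voiceless stop between vowels /a/ and /u/, so it voices to [d]. /p/ is a voiceless stop between vowels /e/ and /i/, so it voices to [b]. /nanpaatuepirawib/ → nanpaaduebirawib.
Rule 2 (nasal place assimilation): /n/ precedes the labial consonant /p/, so it assimilates in place to [m]. /nanpaaduebirawib/ → nampaaduebirawib.
Rule 3 (pre-rhotic lowering): /i/ is a high vowel immediately before /r/, so it lowers to [e]. /nampaaduebirawib/ → nampaadueberawib.
Rule 4 (final devoicing): /b/ is a voiced obstruent in word-final position, so it devoices to [p]. /nampaadueberawib/ → nampaadueberawip.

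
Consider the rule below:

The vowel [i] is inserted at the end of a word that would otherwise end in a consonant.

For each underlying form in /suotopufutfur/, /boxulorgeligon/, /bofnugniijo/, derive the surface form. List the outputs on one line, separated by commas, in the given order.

/suotopufutfur/: the form ends in the consonant /r/, so [i] is inserted word-finally. → [suotopufutfuri].
/boxulorgeligon/: the form ends in the consonant /n/, so [i] is inserted word-finally. → [boxulorgeligoni].
/bofnugniijo/: the rule's environment is not met; surfaces unchanged as [bofnugniijo].

suotopufutfuri, boxulorgeligoni, bofnugniijo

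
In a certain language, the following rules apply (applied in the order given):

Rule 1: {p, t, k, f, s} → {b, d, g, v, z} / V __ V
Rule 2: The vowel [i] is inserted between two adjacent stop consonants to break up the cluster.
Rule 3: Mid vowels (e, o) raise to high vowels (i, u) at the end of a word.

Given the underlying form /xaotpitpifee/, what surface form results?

Rule 1 (intervocalic voicing): /f/ is a voiceless obstruent between vowels /i/ and /e/, so it voices to [v]. /xaotpitpifee/ → xaotpitpivee.
Rule 2 (stop-cluster i-epenthesis): /t/ and /p/ form a stop–stop cluster, so [i] is inserted between them. /t/ and /p/ form a stop–stop cluster, so [i] is inserted between them. /xaotpitpivee/ → xaotipitipivee.
Rule 3 (final vowel raising): /e/ is a mid vowel in word-final position, so it raises to [i]. /xaotipitipivee/ → xaotipitipivei.

xaotipitipivei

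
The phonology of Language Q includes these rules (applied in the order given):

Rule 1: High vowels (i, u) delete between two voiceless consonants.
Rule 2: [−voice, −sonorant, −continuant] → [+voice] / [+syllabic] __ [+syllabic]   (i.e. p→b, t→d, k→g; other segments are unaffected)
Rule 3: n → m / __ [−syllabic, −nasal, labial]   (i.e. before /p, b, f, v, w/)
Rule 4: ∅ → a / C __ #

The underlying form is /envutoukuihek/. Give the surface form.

Rule 1 (high vowel syncope): no segment meets the environment; /envutoukuihek/ is unchanged.
Rule 2 (intervocalic voicing): /t/ is a voiceless stop between vowels /u/ and /o/, so it voices to [d]. /k/ is a voiceless stop between vowels /u/ and /u/, so it voices to [g]. /envutoukuihek/ → envudouguihek.
Rule 3 (nasal place assimilation): /n/ precedes the labial consonant /v/, so it assimilates in place to [m]. /envudouguihek/ → emvudouguihek.
Rule 4 (final a-epenthesis): the form ends in the consonant /k/, so [a] is inserted word-finally. /emvudouguihek/ → emvudouguiheka.

emvudouguiheka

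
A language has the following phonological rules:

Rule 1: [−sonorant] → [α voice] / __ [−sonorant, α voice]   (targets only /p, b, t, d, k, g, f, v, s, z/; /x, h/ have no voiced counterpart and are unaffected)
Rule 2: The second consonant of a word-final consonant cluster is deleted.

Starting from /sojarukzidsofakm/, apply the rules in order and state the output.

sojarugzitsofak

Rule 1 (regressive voicing assimilation): /k/ precedes the voiced obstruent /z/, so it voices to [g] by assimilation. /d/ precedes the voiceless obstruent /s/, so it devoices to [t] by assimilation. /sojarukzidsofakm/ → sojarugzitsofakm.
Rule 2 (final cluster simplification): /m/ is the second consonant of a word-final cluster /km/, so it deletes. /sojarugzitsofakm/ → sojarugzitsofak.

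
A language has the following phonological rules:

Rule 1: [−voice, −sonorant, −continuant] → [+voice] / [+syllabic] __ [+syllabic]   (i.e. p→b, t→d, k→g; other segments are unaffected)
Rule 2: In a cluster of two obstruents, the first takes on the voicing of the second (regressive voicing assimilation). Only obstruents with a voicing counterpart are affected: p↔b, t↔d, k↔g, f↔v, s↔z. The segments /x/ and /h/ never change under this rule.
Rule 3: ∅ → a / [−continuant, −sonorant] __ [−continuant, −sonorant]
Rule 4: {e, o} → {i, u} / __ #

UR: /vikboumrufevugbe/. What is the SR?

vigaboumrufevugabi

Rule 1 (intervocalic voicing): no segment meets the environment; /vikboumrufevugbe/ is unchanged.
Rule 2 (regressive voicing assimilation): /k/ precedes the voiced obstruent /b/, so it voices to [g] by assimilation. /vikboumrufevugbe/ → vigboumrufevugbe.
Rule 3 (stop-cluster a-epenthesis): /g/ and /b/ form a stop–stop cluster, so [a] is inserted between them. /g/ and /b/ form a stop–stop cluster, so [a] is inserted between them. /vigboumrufevugbe/ → vigaboumrufevugabe.
Rule 4 (final vowel raising): /e/ is a mid vowel in word-final position, so it raises to [i]. /vigaboumrufevugabe/ → vigaboumrufevugabi.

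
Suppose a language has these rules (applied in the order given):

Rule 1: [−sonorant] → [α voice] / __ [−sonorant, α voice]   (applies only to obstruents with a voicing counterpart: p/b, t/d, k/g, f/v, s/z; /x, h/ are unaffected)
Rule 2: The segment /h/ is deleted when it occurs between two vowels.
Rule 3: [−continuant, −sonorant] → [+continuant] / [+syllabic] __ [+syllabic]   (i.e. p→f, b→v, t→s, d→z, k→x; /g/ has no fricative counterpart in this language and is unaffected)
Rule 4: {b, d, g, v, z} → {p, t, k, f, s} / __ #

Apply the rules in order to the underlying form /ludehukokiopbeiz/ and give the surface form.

luzeuxoxiobbeis

Rule 1 (regressive voicing assimilation): /p/ precedes the voiced obstruent /b/, so it voices to [b] by assimilation. /ludehukokiopbeiz/ → ludehukokiobbeiz.
Rule 2 (intervocalic h-deletion): /h/ occurs between vowels /e/ and /u/, so it deletes. /ludehukokiobbeiz/ → ludeukokiobbeiz.
Rule 3 (intervocalic spirantization): /d/ is a stop between vowels /u/ and /e/, so it spirantizes to the fricative [z]. /k/ is a stop between vowels /u/ and /o/, so it spirantizes to the fricative [x]. /k/ is a stop between vowels /o/ and /i/, so it spirantizes to the fricative [x]. /ludeukokiobbeiz/ → luzeuxoxiobbeiz.
Rule 4 (final devoicing): /z/ is a voiced obstruent in word-final position, so it devoices to [s]. /luzeuxoxiobbeiz/ → luzeuxoxiobbeis.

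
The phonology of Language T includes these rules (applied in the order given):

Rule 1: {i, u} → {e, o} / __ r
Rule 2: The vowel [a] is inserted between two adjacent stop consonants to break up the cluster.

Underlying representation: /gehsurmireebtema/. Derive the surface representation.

Rule 1 (pre-rhotic lowering): /u/ is a high vowel immediately before /r/, so it lowers to [o]. /i/ is a high vowel immediately before /r/, so it lowers to [e]. /gehsurmireebtema/ → gehsormereebtema.
Rule 2 (stop-cluster a-epenthesis): /b/ and /t/ form a stop–stop cluster, so [a] is inserted between them. /gehsormereebtema/ → gehsormereebatema.

gehsormereebatema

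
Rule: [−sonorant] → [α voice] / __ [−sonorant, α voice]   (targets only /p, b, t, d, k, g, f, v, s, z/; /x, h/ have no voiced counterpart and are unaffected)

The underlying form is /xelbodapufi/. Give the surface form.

xelbodapufi

No segment of /xelbodapufi/ meets the structural description of the rule, so the form surfaces unchanged.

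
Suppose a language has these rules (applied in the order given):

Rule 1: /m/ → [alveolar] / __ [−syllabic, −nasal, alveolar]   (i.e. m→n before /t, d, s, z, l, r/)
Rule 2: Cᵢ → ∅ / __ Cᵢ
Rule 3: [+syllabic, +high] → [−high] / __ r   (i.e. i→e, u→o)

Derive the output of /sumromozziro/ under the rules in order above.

Rule 1 (nasal place assimilation): /m/ precedes the alveolar consonant /r/, so it assimilates in place to [n]. /sumromozziro/ → sunromozziro.
Rule 2 (degemination): /zz/ is a geminate; the first /z/ deletes. /sunromozziro/ → sunromoziro.
Rule 3 (pre-rhotic lowering): /i/ is a high vowel immediately before /r/, so it lowers to [e]. /sunromoziro/ → sunromozero.

sunromozero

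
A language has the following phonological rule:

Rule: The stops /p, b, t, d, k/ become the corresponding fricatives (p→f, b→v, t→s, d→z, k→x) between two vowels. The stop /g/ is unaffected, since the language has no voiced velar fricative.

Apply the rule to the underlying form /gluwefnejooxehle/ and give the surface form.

gluwefnejooxehle

No segment of /gluwefnejooxehle/ meets the structural description of the rule, so the form surfaces unchanged.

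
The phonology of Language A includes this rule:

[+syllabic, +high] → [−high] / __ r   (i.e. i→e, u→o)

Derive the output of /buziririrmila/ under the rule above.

/i/ is a high vowel immediately before /r/, so it lowers to [e].
/i/ is a high vowel immediately before /r/, so it lowers to [e].
/i/ is a high vowel immediately before /r/, so it lowers to [e].
The other instances of /u/, /i/ do not occur in the required environment and remain unchanged.
Surface form: [buzererermila].

buzererermila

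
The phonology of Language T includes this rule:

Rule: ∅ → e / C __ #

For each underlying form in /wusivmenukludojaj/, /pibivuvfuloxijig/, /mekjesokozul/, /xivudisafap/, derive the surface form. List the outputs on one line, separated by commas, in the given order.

wusivmenukludojaje, pibivuvfuloxijige, mekjesokozule, xivudisafape

/wusivmenukludojaj/: the form ends in the consonant /j/, so [e] is inserted word-finally. → [wusivmenukludojaje].
/pibivuvfuloxijig/: the form ends in the consonant /g/, so [e] is inserted word-finally. → [pibivuvfuloxijige].
/mekjesokozul/: the form ends in the consonant /l/, so [e] is inserted word-finally. → [mekjesokozule].
/xivudisafap/: the form ends in the consonant /p/, so [e] is inserted word-finally. → [xivudisafape].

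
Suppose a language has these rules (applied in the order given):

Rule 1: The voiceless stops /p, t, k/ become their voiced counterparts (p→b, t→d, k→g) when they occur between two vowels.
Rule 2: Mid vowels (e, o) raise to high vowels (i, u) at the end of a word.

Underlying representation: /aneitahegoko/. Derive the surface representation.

Rule 1 (intervocalic voicing): /t/ is a voiceless stop between vowels /i/ and /a/, so it voices to [d]. /k/ is a voiceless stop between vowels /o/ and /o/, so it voices to [g]. /aneitahegoko/ → aneidahegogo.
Rule 2 (final vowel raising): /o/ is a mid vowel in word-final position, so it raises to [u]. /aneidahegogo/ → aneidahegogu.

aneidahegogu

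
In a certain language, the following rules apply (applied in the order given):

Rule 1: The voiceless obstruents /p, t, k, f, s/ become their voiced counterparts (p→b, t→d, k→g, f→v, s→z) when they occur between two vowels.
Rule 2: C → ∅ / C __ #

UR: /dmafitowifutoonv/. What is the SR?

dmavidowivudoon

Rule 1 (intervocalic voicing): /f/ is a voiceless obstruent between vowels /a/ and /i/, so it voices to [v]. /t/ is a voiceless obstruent between vowels /i/ and /o/, so it voices to [d]. /f/ is a voiceless obstruent between vowels /i/ and /u/, so it voices to [v]. /t/ is a voiceless obstruent between vowels /u/ and /o/, so it voices to [d]. /dmafitowifutoonv/ → dmavidowivudoonv.
Rule 2 (final cluster simplification): /v/ is the second consonant of a word-final cluster /nv/, so it deletes. /dmavidowivudoonv/ → dmavidowivudoon.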